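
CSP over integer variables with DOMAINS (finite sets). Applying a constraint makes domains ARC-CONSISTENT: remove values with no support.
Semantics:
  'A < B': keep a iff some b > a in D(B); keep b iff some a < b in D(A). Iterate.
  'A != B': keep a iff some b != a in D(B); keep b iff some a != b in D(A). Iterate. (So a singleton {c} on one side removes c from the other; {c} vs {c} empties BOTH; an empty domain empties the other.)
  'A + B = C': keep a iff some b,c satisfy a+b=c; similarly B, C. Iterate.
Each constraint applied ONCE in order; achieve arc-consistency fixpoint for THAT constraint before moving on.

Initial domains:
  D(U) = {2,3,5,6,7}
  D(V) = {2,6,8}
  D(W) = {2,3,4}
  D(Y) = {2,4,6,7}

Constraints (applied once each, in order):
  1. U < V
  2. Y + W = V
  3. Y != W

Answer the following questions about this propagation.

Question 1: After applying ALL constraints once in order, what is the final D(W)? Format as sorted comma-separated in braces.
Constraint 1 (U < V) on D(U)={2,3,5,6,7} D(V)={2,6,8}: V {2,6,8}->{6,8}
Constraint 2 (Y + W = V) on D(Y)={2,4,6,7} D(W)={2,3,4} D(V)={6,8}: Y {2,4,6,7}->{2,4,6}; W {2,3,4}->{2,4}
Constraint 3 (Y != W) on D(Y)={2,4,6} D(W)={2,4}: no change
So after all 3 constraints: D(W) = {2,4}

Answer: {2,4}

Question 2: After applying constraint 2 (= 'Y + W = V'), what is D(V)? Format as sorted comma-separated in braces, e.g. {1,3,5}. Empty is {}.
Constraint 1 (U < V) on D(U)={2,3,5,6,7} D(V)={2,6,8}: V {2,6,8}->{6,8}
Constraint 2 (Y + W = V) on D(Y)={2,4,6,7} D(W)={2,3,4} D(V)={6,8}: Y {2,4,6,7}->{2,4,6}; W {2,3,4}->{2,4}
So after constraint 2: D(V) = {6,8}

Answer: {6,8}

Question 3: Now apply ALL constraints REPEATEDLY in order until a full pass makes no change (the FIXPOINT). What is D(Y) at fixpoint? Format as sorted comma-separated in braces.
pass 0 (initial): D(Y)={2,4,6,7}
pass 1: V {2,6,8}->{6,8}; W {2,3,4}->{2,4}; Y {2,4,6,7}->{2,4,6}
pass 2: no change
Fixpoint after 2 passes: D(Y) = {2,4,6}

Answer: {2,4,6}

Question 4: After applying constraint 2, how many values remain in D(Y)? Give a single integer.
Answer: 3

Derivation:
Constraint 1 (U < V) on D(U)={2,3,5,6,7} D(V)={2,6,8}: V {2,6,8}->{6,8}
Constraint 2 (Y + W = V) on D(Y)={2,4,6,7} D(W)={2,3,4} D(V)={6,8}: Y {2,4,6,7}->{2,4,6}; W {2,3,4}->{2,4}
So after constraint 2: D(Y)={2,4,6}, size = 3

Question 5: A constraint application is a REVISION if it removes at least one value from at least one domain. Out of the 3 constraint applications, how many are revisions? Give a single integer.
Answer: 2

Derivation:
Constraint 1 (U < V) on D(U)={2,3,5,6,7} D(V)={2,6,8}: V {2,6,8}->{6,8} => REVISION
Constraint 2 (Y + W = V) on D(Y)={2,4,6,7} D(W)={2,3,4} D(V)={6,8}: Y {2,4,6,7}->{2,4,6}; W {2,3,4}->{2,4} => REVISION
Constraint 3 (Y != W) on D(Y)={2,4,6} D(W)={2,4}: no change => not a revision
Total revisions = 2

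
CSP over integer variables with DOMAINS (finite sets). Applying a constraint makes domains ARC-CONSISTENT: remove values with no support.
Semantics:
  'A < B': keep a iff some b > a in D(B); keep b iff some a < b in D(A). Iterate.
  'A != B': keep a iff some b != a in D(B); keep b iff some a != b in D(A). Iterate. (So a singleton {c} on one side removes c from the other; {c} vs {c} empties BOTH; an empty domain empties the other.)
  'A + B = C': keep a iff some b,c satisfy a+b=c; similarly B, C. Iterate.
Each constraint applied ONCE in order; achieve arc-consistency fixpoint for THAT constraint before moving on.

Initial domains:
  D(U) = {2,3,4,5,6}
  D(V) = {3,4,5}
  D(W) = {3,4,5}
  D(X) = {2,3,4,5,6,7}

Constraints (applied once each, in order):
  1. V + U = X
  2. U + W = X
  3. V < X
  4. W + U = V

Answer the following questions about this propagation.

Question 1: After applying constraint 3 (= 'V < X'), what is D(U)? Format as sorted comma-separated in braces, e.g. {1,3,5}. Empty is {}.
Constraint 1 (V + U = X) on D(V)={3,4,5} D(U)={2,3,4,5,6} D(X)={2,3,4,5,6,7}: U {2,3,4,5,6}->{2,3,4}; X {2,3,4,5,6,7}->{5,6,7}
Constraint 2 (U + W = X) on D(U)={2,3,4} D(W)={3,4,5} D(X)={5,6,7}: no change
Constraint 3 (V < X) on D(V)={3,4,5} D(X)={5,6,7}: no change
So after constraint 3: D(U) = {2,3,4}

Answer: {2,3,4}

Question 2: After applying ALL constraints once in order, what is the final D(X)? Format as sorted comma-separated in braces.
Constraint 1 (V + U = X) on D(V)={3,4,5} D(U)={2,3,4,5,6} D(X)={2,3,4,5,6,7}: U {2,3,4,5,6}->{2,3,4}; X {2,3,4,5,6,7}->{5,6,7}
Constraint 2 (U + W = X) on D(U)={2,3,4} D(W)={3,4,5} D(X)={5,6,7}: no change
Constraint 3 (V < X) on D(V)={3,4,5} D(X)={5,6,7}: no change
Constraint 4 (W + U = V) on D(W)={3,4,5} D(U)={2,3,4} D(V)={3,4,5}: W {3,4,5}->{3}; U {2,3,4}->{2}; V {3,4,5}->{5}
So after all 4 constraints: D(X) = {5,6,7}

Answer: {5,6,7}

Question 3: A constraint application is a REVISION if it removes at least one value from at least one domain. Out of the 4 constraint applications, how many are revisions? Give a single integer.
Answer: 2

Derivation:
Constraint 1 (V + U = X) on D(V)={3,4,5} D(U)={2,3,4,5,6} D(X)={2,3,4,5,6,7}: U {2,3,4,5,6}->{2,3,4}; X {2,3,4,5,6,7}->{5,6,7} => REVISION
Constraint 2 (U + W = X) on D(U)={2,3,4} D(W)={3,4,5} D(X)={5,6,7}: no change => not a revision
Constraint 3 (V < X) on D(V)={3,4,5} D(X)={5,6,7}: no change => not a revision
Constraint 4 (W + U = V) on D(W)={3,4,5} D(U)={2,3,4} D(V)={3,4,5}: W {3,4,5}->{3}; U {2,3,4}->{2}; V {3,4,5}->{5} => REVISION
Total revisions = 2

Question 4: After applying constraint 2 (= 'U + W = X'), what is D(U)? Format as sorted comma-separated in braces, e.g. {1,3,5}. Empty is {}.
Constraint 1 (V + U = X) on D(V)={3,4,5} D(U)={2,3,4,5,6} D(X)={2,3,4,5,6,7}: U {2,3,4,5,6}->{2,3,4}; X {2,3,4,5,6,7}->{5,6,7}
Constraint 2 (U + W = X) on D(U)={2,3,4} D(W)={3,4,5} D(X)={5,6,7}: no change
So after constraint 2: D(U) = {2,3,4}

Answer: {2,3,4}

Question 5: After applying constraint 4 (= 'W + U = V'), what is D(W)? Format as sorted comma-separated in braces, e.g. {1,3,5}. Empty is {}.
Answer: {3}

Derivation:
Constraint 1 (V + U = X) on D(V)={3,4,5} D(U)={2,3,4,5,6} D(X)={2,3,4,5,6,7}: U {2,3,4,5,6}->{2,3,4}; X {2,3,4,5,6,7}->{5,6,7}
Constraint 2 (U + W = X) on D(U)={2,3,4} D(W)={3,4,5} D(X)={5,6,7}: no change
Constraint 3 (V < X) on D(V)={3,4,5} D(X)={5,6,7}: no change
Constraint 4 (W + U = V) on D(W)={3,4,5} D(U)={2,3,4} D(V)={3,4,5}: W {3,4,5}->{3}; U {2,3,4}->{2}; V {3,4,5}->{5}
So after constraint 4: D(W) = {3}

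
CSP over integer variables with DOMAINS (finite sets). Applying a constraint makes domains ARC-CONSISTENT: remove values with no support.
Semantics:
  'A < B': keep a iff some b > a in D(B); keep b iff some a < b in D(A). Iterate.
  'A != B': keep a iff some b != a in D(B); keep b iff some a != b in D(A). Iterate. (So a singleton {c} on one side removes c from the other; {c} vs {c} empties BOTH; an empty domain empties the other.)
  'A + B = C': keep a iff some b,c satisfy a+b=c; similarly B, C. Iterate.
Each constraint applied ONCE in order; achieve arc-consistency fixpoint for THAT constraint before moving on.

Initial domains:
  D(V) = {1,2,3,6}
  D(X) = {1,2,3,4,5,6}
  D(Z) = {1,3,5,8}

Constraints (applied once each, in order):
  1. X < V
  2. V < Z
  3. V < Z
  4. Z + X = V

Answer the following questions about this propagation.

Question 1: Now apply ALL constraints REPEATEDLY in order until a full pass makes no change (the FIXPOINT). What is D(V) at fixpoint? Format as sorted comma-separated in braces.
Answer: {}

Derivation:
pass 0 (initial): D(V)={1,2,3,6}
pass 1: V {1,2,3,6}->{6}; X {1,2,3,4,5,6}->{1,3}; Z {1,3,5,8}->{3,5}
pass 2: V {6}->{}; X {1,3}->{}; Z {3,5}->{}
pass 3: no change
Fixpoint after 3 passes: D(V) = {}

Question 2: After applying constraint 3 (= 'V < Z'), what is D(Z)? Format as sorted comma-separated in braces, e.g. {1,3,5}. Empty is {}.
Answer: {3,5,8}

Derivation:
Constraint 1 (X < V) on D(X)={1,2,3,4,5,6} D(V)={1,2,3,6}: X {1,2,3,4,5,6}->{1,2,3,4,5}; V {1,2,3,6}->{2,3,6}
Constraint 2 (V < Z) on D(V)={2,3,6} D(Z)={1,3,5,8}: Z {1,3,5,8}->{3,5,8}
Constraint 3 (V < Z) on D(V)={2,3,6} D(Z)={3,5,8}: no change
So after constraint 3: D(Z) = {3,5,8}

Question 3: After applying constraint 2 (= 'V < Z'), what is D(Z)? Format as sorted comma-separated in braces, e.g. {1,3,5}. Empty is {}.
Constraint 1 (X < V) on D(X)={1,2,3,4,5,6} D(V)={1,2,3,6}: X {1,2,3,4,5,6}->{1,2,3,4,5}; V {1,2,3,6}->{2,3,6}
Constraint 2 (V < Z) on D(V)={2,3,6} D(Z)={1,3,5,8}: Z {1,3,5,8}->{3,5,8}
So after constraint 2: D(Z) = {3,5,8}

Answer: {3,5,8}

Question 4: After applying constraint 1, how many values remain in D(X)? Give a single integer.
Answer: 5

Derivation:
Constraint 1 (X < V) on D(X)={1,2,3,4,5,6} D(V)={1,2,3,6}: X {1,2,3,4,5,6}->{1,2,3,4,5}; V {1,2,3,6}->{2,3,6}
So after constraint 1: D(X)={1,2,3,4,5}, size = 5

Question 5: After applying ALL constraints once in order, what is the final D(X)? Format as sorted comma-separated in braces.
Answer: {1,3}

Derivation:
Constraint 1 (X < V) on D(X)={1,2,3,4,5,6} D(V)={1,2,3,6}: X {1,2,3,4,5,6}->{1,2,3,4,5}; V {1,2,3,6}->{2,3,6}
Constraint 2 (V < Z) on D(V)={2,3,6} D(Z)={1,3,5,8}: Z {1,3,5,8}->{3,5,8}
Constraint 3 (V < Z) on D(V)={2,3,6} D(Z)={3,5,8}: no change
Constraint 4 (Z + X = V) on D(Z)={3,5,8} D(X)={1,2,3,4,5} D(V)={2,3,6}: Z {3,5,8}->{3,5}; X {1,2,3,4,5}->{1,3}; V {2,3,6}->{6}
So after all 4 constraints: D(X) = {1,3}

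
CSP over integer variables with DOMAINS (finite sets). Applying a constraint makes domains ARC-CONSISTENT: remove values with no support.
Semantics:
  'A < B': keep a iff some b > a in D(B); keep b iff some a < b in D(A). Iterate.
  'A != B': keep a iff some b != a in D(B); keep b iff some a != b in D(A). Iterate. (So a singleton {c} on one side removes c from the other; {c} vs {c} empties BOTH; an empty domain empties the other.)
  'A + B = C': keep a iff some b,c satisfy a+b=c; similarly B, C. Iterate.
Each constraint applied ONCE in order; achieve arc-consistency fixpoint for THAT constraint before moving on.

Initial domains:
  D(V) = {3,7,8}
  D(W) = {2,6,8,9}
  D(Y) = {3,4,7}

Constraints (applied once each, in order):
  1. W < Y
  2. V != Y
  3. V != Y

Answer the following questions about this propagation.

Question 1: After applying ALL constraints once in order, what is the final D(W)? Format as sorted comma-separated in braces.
Answer: {2,6}

Derivation:
Constraint 1 (W < Y) on D(W)={2,6,8,9} D(Y)={3,4,7}: W {2,6,8,9}->{2,6}
Constraint 2 (V != Y) on D(V)={3,7,8} D(Y)={3,4,7}: no change
Constraint 3 (V != Y) on D(V)={3,7,8} D(Y)={3,4,7}: no change
So after all 3 constraints: D(W) = {2,6}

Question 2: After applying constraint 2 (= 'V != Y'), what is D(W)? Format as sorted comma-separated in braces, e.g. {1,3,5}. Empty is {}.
Answer: {2,6}

Derivation:
Constraint 1 (W < Y) on D(W)={2,6,8,9} D(Y)={3,4,7}: W {2,6,8,9}->{2,6}
Constraint 2 (V != Y) on D(V)={3,7,8} D(Y)={3,4,7}: no change
So after constraint 2: D(W) = {2,6}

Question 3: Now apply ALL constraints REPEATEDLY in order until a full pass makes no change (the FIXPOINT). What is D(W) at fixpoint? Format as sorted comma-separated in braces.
pass 0 (initial): D(W)={2,6,8,9}
pass 1: W {2,6,8,9}->{2,6}
pass 2: no change
Fixpoint after 2 passes: D(W) = {2,6}

Answer: {2,6}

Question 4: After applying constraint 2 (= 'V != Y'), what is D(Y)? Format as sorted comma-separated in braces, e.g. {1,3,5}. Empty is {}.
Constraint 1 (W < Y) on D(W)={2,6,8,9} D(Y)={3,4,7}: W {2,6,8,9}->{2,6}
Constraint 2 (V != Y) on D(V)={3,7,8} D(Y)={3,4,7}: no change
So after constraint 2: D(Y) = {3,4,7}

Answer: {3,4,7}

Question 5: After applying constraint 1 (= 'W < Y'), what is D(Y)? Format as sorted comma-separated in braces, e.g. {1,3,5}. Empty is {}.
Constraint 1 (W < Y) on D(W)={2,6,8,9} D(Y)={3,4,7}: W {2,6,8,9}->{2,6}
So after constraint 1: D(Y) = {3,4,7}

Answer: {3,4,7}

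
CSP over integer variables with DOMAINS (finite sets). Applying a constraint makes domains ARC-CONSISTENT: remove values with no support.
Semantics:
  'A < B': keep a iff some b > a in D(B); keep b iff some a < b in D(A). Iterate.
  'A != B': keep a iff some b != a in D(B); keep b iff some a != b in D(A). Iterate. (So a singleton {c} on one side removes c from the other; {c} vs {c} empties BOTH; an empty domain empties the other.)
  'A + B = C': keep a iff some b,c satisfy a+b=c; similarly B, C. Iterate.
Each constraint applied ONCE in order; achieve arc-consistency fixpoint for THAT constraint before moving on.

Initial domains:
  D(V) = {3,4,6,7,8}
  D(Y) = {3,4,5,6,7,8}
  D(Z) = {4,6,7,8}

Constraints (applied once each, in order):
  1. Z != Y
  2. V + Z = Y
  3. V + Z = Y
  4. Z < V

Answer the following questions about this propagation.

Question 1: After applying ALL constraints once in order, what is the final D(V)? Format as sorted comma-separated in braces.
Answer: {}

Derivation:
Constraint 1 (Z != Y) on D(Z)={4,6,7,8} D(Y)={3,4,5,6,7,8}: no change
Constraint 2 (V + Z = Y) on D(V)={3,4,6,7,8} D(Z)={4,6,7,8} D(Y)={3,4,5,6,7,8}: V {3,4,6,7,8}->{3,4}; Z {4,6,7,8}->{4}; Y {3,4,5,6,7,8}->{7,8}
Constraint 3 (V + Z = Y) on D(V)={3,4} D(Z)={4} D(Y)={7,8}: no change
Constraint 4 (Z < V) on D(Z)={4} D(V)={3,4}: Z {4}->{}; V {3,4}->{}
So after all 4 constraints: D(V) = {}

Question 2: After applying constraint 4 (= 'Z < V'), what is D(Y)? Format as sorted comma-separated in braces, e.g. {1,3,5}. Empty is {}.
Constraint 1 (Z != Y) on D(Z)={4,6,7,8} D(Y)={3,4,5,6,7,8}: no change
Constraint 2 (V + Z = Y) on D(V)={3,4,6,7,8} D(Z)={4,6,7,8} D(Y)={3,4,5,6,7,8}: V {3,4,6,7,8}->{3,4}; Z {4,6,7,8}->{4}; Y {3,4,5,6,7,8}->{7,8}
Constraint 3 (V + Z = Y) on D(V)={3,4} D(Z)={4} D(Y)={7,8}: no change
Constraint 4 (Z < V) on D(Z)={4} D(V)={3,4}: Z {4}->{}; V {3,4}->{}
So after constraint 4: D(Y) = {7,8}

Answer: {7,8}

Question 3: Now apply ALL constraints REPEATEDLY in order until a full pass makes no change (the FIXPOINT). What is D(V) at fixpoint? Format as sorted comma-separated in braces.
Answer: {}

Derivation:
pass 0 (initial): D(V)={3,4,6,7,8}
pass 1: V {3,4,6,7,8}->{}; Y {3,4,5,6,7,8}->{7,8}; Z {4,6,7,8}->{}
pass 2: Y {7,8}->{}
pass 3: no change
Fixpoint after 3 passes: D(V) = {}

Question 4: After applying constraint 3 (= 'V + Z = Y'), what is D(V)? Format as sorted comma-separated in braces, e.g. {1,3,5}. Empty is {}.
Answer: {3,4}

Derivation:
Constraint 1 (Z != Y) on D(Z)={4,6,7,8} D(Y)={3,4,5,6,7,8}: no change
Constraint 2 (V + Z = Y) on D(V)={3,4,6,7,8} D(Z)={4,6,7,8} D(Y)={3,4,5,6,7,8}: V {3,4,6,7,8}->{3,4}; Z {4,6,7,8}->{4}; Y {3,4,5,6,7,8}->{7,8}
Constraint 3 (V + Z = Y) on D(V)={3,4} D(Z)={4} D(Y)={7,8}: no change
So after constraint 3: D(V) = {3,4}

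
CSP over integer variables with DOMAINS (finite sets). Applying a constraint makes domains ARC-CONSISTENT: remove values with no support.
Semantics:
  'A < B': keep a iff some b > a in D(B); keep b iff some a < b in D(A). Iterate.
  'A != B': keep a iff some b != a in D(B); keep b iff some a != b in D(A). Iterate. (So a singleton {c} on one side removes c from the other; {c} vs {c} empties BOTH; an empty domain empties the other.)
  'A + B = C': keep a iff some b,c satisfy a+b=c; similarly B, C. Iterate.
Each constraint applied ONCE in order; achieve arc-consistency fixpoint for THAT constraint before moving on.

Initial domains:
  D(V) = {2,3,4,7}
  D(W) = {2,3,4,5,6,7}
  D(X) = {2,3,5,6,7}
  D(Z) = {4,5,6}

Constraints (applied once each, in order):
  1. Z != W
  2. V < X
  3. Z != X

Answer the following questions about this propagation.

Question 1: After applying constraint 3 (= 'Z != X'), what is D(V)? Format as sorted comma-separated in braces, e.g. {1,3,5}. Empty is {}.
Answer: {2,3,4}

Derivation:
Constraint 1 (Z != W) on D(Z)={4,5,6} D(W)={2,3,4,5,6,7}: no change
Constraint 2 (V < X) on D(V)={2,3,4,7} D(X)={2,3,5,6,7}: V {2,3,4,7}->{2,3,4}; X {2,3,5,6,7}->{3,5,6,7}
Constraint 3 (Z != X) on D(Z)={4,5,6} D(X)={3,5,6,7}: no change
So after constraint 3: D(V) = {2,3,4}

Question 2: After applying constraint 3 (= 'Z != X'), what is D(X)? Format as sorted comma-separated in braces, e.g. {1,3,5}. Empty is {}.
Constraint 1 (Z != W) on D(Z)={4,5,6} D(W)={2,3,4,5,6,7}: no change
Constraint 2 (V < X) on D(V)={2,3,4,7} D(X)={2,3,5,6,7}: V {2,3,4,7}->{2,3,4}; X {2,3,5,6,7}->{3,5,6,7}
Constraint 3 (Z != X) on D(Z)={4,5,6} D(X)={3,5,6,7}: no change
So after constraint 3: D(X) = {3,5,6,7}

Answer: {3,5,6,7}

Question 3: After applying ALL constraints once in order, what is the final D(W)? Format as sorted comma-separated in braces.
Constraint 1 (Z != W) on D(Z)={4,5,6} D(W)={2,3,4,5,6,7}: no change
Constraint 2 (V < X) on D(V)={2,3,4,7} D(X)={2,3,5,6,7}: V {2,3,4,7}->{2,3,4}; X {2,3,5,6,7}->{3,5,6,7}
Constraint 3 (Z != X) on D(Z)={4,5,6} D(X)={3,5,6,7}: no change
So after all 3 constraints: D(W) = {2,3,4,5,6,7}

Answer: {2,3,4,5,6,7}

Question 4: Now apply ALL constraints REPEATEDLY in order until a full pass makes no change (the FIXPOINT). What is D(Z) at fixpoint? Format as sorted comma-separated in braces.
Answer: {4,5,6}

Derivation:
pass 0 (initial): D(Z)={4,5,6}
pass 1: V {2,3,4,7}->{2,3,4}; X {2,3,5,6,7}->{3,5,6,7}
pass 2: no change
Fixpoint after 2 passes: D(Z) = {4,5,6}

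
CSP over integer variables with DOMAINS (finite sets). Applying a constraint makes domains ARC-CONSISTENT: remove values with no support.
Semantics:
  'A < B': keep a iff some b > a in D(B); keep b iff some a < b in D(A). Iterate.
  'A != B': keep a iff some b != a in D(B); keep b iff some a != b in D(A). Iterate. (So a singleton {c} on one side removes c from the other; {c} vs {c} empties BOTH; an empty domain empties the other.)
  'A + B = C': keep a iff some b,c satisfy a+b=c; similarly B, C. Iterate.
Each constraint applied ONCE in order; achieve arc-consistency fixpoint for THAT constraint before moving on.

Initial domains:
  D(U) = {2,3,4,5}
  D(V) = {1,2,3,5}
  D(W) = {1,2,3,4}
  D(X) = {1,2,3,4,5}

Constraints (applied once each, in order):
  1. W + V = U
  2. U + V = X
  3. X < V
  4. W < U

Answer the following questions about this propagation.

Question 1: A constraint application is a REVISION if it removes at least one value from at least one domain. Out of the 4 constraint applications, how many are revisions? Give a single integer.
Constraint 1 (W + V = U) on D(W)={1,2,3,4} D(V)={1,2,3,5} D(U)={2,3,4,5}: V {1,2,3,5}->{1,2,3} => REVISION
Constraint 2 (U + V = X) on D(U)={2,3,4,5} D(V)={1,2,3} D(X)={1,2,3,4,5}: U {2,3,4,5}->{2,3,4}; X {1,2,3,4,5}->{3,4,5} => REVISION
Constraint 3 (X < V) on D(X)={3,4,5} D(V)={1,2,3}: X {3,4,5}->{}; V {1,2,3}->{} => REVISION
Constraint 4 (W < U) on D(W)={1,2,3,4} D(U)={2,3,4}: W {1,2,3,4}->{1,2,3} => REVISION
Total revisions = 4

Answer: 4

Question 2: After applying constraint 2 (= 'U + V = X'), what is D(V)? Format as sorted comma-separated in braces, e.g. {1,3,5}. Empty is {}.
Answer: {1,2,3}

Derivation:
Constraint 1 (W + V = U) on D(W)={1,2,3,4} D(V)={1,2,3,5} D(U)={2,3,4,5}: V {1,2,3,5}->{1,2,3}
Constraint 2 (U + V = X) on D(U)={2,3,4,5} D(V)={1,2,3} D(X)={1,2,3,4,5}: U {2,3,4,5}->{2,3,4}; X {1,2,3,4,5}->{3,4,5}
So after constraint 2: D(V) = {1,2,3}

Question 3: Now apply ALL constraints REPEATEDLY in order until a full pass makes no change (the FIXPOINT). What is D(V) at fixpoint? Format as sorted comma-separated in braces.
pass 0 (initial): D(V)={1,2,3,5}
pass 1: U {2,3,4,5}->{2,3,4}; V {1,2,3,5}->{}; W {1,2,3,4}->{1,2,3}; X {1,2,3,4,5}->{}
pass 2: U {2,3,4}->{}; W {1,2,3}->{}
pass 3: no change
Fixpoint after 3 passes: D(V) = {}

Answer: {}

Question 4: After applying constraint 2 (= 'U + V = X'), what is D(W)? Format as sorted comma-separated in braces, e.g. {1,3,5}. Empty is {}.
Constraint 1 (W + V = U) on D(W)={1,2,3,4} D(V)={1,2,3,5} D(U)={2,3,4,5}: V {1,2,3,5}->{1,2,3}
Constraint 2 (U + V = X) on D(U)={2,3,4,5} D(V)={1,2,3} D(X)={1,2,3,4,5}: U {2,3,4,5}->{2,3,4}; X {1,2,3,4,5}->{3,4,5}
So after constraint 2: D(W) = {1,2,3,4}

Answer: {1,2,3,4}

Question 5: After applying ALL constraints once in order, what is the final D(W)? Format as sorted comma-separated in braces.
Answer: {1,2,3}

Derivation:
Constraint 1 (W + V = U) on D(W)={1,2,3,4} D(V)={1,2,3,5} D(U)={2,3,4,5}: V {1,2,3,5}->{1,2,3}
Constraint 2 (U + V = X) on D(U)={2,3,4,5} D(V)={1,2,3} D(X)={1,2,3,4,5}: U {2,3,4,5}->{2,3,4}; X {1,2,3,4,5}->{3,4,5}
Constraint 3 (X < V) on D(X)={3,4,5} D(V)={1,2,3}: X {3,4,5}->{}; V {1,2,3}->{}
Constraint 4 (W < U) on D(W)={1,2,3,4} D(U)={2,3,4}: W {1,2,3,4}->{1,2,3}
So after all 4 constraints: D(W) = {1,2,3}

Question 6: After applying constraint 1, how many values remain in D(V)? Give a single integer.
Constraint 1 (W + V = U) on D(W)={1,2,3,4} D(V)={1,2,3,5} D(U)={2,3,4,5}: V {1,2,3,5}->{1,2,3}
So after constraint 1: D(V)={1,2,3}, size = 3

Answer: 3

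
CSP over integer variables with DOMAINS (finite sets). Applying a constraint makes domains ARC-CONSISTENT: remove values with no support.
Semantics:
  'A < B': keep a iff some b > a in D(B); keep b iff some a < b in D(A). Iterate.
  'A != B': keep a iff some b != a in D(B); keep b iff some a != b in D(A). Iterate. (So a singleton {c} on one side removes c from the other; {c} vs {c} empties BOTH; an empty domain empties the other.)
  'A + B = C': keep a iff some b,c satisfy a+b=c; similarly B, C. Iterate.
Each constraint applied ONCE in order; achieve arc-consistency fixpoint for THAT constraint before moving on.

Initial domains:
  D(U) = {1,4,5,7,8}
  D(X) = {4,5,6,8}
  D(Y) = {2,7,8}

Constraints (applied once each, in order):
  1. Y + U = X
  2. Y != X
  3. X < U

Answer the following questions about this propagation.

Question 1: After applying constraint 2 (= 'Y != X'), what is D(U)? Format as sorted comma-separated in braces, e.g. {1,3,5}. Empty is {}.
Answer: {1,4}

Derivation:
Constraint 1 (Y + U = X) on D(Y)={2,7,8} D(U)={1,4,5,7,8} D(X)={4,5,6,8}: Y {2,7,8}->{2,7}; U {1,4,5,7,8}->{1,4}; X {4,5,6,8}->{6,8}
Constraint 2 (Y != X) on D(Y)={2,7} D(X)={6,8}: no change
So after constraint 2: D(U) = {1,4}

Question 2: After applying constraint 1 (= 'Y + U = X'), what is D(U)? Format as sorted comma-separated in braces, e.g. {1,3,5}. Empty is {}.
Constraint 1 (Y + U = X) on D(Y)={2,7,8} D(U)={1,4,5,7,8} D(X)={4,5,6,8}: Y {2,7,8}->{2,7}; U {1,4,5,7,8}->{1,4}; X {4,5,6,8}->{6,8}
So after constraint 1: D(U) = {1,4}

Answer: {1,4}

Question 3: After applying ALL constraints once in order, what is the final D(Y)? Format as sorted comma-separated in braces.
Answer: {2,7}

Derivation:
Constraint 1 (Y + U = X) on D(Y)={2,7,8} D(U)={1,4,5,7,8} D(X)={4,5,6,8}: Y {2,7,8}->{2,7}; U {1,4,5,7,8}->{1,4}; X {4,5,6,8}->{6,8}
Constraint 2 (Y != X) on D(Y)={2,7} D(X)={6,8}: no change
Constraint 3 (X < U) on D(X)={6,8} D(U)={1,4}: X {6,8}->{}; U {1,4}->{}
So after all 3 constraints: D(Y) = {2,7}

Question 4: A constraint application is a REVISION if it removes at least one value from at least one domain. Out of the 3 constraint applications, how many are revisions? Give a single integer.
Constraint 1 (Y + U = X) on D(Y)={2,7,8} D(U)={1,4,5,7,8} D(X)={4,5,6,8}: Y {2,7,8}->{2,7}; U {1,4,5,7,8}->{1,4}; X {4,5,6,8}->{6,8} => REVISION
Constraint 2 (Y != X) on D(Y)={2,7} D(X)={6,8}: no change => not a revision
Constraint 3 (X < U) on D(X)={6,8} D(U)={1,4}: X {6,8}->{}; U {1,4}->{} => REVISION
Total revisions = 2

Answer: 2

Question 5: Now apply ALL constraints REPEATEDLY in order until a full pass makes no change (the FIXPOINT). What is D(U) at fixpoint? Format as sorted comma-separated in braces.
Answer: {}

Derivation:
pass 0 (initial): D(U)={1,4,5,7,8}
pass 1: U {1,4,5,7,8}->{}; X {4,5,6,8}->{}; Y {2,7,8}->{2,7}
pass 2: Y {2,7}->{}
pass 3: no change
Fixpoint after 3 passes: D(U) = {}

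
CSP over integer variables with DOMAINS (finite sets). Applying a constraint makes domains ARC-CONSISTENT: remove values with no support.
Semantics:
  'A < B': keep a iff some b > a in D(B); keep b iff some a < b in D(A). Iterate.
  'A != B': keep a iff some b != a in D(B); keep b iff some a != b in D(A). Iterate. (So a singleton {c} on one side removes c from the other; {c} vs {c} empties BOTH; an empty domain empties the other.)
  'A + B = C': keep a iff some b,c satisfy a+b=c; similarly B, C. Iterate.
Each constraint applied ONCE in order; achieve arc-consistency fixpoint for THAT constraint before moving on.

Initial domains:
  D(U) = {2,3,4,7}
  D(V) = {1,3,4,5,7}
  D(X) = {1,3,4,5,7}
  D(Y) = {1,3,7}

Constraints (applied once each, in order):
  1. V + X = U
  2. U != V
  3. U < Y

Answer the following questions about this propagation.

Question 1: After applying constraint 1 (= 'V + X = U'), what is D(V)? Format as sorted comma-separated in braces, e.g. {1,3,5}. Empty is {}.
Constraint 1 (V + X = U) on D(V)={1,3,4,5,7} D(X)={1,3,4,5,7} D(U)={2,3,4,7}: V {1,3,4,5,7}->{1,3,4}; X {1,3,4,5,7}->{1,3,4}; U {2,3,4,7}->{2,4,7}
So after constraint 1: D(V) = {1,3,4}

Answer: {1,3,4}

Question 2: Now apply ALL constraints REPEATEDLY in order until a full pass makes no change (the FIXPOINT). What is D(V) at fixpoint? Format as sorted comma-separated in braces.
pass 0 (initial): D(V)={1,3,4,5,7}
pass 1: U {2,3,4,7}->{2,4}; V {1,3,4,5,7}->{1,3,4}; X {1,3,4,5,7}->{1,3,4}; Y {1,3,7}->{3,7}
pass 2: V {1,3,4}->{1,3}; X {1,3,4}->{1,3}
pass 3: no change
Fixpoint after 3 passes: D(V) = {1,3}

Answer: {1,3}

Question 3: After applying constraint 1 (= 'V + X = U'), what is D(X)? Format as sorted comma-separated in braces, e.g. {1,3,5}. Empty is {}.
Constraint 1 (V + X = U) on D(V)={1,3,4,5,7} D(X)={1,3,4,5,7} D(U)={2,3,4,7}: V {1,3,4,5,7}->{1,3,4}; X {1,3,4,5,7}->{1,3,4}; U {2,3,4,7}->{2,4,7}
So after constraint 1: D(X) = {1,3,4}

Answer: {1,3,4}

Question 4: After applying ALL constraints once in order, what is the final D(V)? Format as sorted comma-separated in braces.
Constraint 1 (V + X = U) on D(V)={1,3,4,5,7} D(X)={1,3,4,5,7} D(U)={2,3,4,7}: V {1,3,4,5,7}->{1,3,4}; X {1,3,4,5,7}->{1,3,4}; U {2,3,4,7}->{2,4,7}
Constraint 2 (U != V) on D(U)={2,4,7} D(V)={1,3,4}: no change
Constraint 3 (U < Y) on D(U)={2,4,7} D(Y)={1,3,7}: U {2,4,7}->{2,4}; Y {1,3,7}->{3,7}
So after all 3 constraints: D(V) = {1,3,4}

Answer: {1,3,4}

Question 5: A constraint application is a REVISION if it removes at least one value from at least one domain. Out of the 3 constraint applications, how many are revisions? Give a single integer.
Constraint 1 (V + X = U) on D(V)={1,3,4,5,7} D(X)={1,3,4,5,7} D(U)={2,3,4,7}: V {1,3,4,5,7}->{1,3,4}; X {1,3,4,5,7}->{1,3,4}; U {2,3,4,7}->{2,4,7} => REVISION
Constraint 2 (U != V) on D(U)={2,4,7} D(V)={1,3,4}: no change => not a revision
Constraint 3 (U < Y) on D(U)={2,4,7} D(Y)={1,3,7}: U {2,4,7}->{2,4}; Y {1,3,7}->{3,7} => REVISION
Total revisions = 2

Answer: 2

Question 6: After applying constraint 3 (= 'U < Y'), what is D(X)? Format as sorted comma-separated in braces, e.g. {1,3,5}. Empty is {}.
Answer: {1,3,4}

Derivation:
Constraint 1 (V + X = U) on D(V)={1,3,4,5,7} D(X)={1,3,4,5,7} D(U)={2,3,4,7}: V {1,3,4,5,7}->{1,3,4}; X {1,3,4,5,7}->{1,3,4}; U {2,3,4,7}->{2,4,7}
Constraint 2 (U != V) on D(U)={2,4,7} D(V)={1,3,4}: no change
Constraint 3 (U < Y) on D(U)={2,4,7} D(Y)={1,3,7}: U {2,4,7}->{2,4}; Y {1,3,7}->{3,7}
So after constraint 3: D(X) = {1,3,4}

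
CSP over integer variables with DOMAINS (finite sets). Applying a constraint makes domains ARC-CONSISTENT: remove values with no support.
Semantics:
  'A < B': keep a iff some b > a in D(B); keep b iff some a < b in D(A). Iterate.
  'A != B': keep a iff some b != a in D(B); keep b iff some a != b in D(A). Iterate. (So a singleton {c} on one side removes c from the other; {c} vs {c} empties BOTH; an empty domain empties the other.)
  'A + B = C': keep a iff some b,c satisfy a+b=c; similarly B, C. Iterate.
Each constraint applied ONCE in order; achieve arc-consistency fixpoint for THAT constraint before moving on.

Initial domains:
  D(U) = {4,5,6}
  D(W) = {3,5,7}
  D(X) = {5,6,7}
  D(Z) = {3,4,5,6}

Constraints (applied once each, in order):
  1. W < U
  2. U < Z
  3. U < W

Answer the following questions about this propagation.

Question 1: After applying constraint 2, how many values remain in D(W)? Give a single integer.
Constraint 1 (W < U) on D(W)={3,5,7} D(U)={4,5,6}: W {3,5,7}->{3,5}
Constraint 2 (U < Z) on D(U)={4,5,6} D(Z)={3,4,5,6}: U {4,5,6}->{4,5}; Z {3,4,5,6}->{5,6}
So after constraint 2: D(W)={3,5}, size = 2

Answer: 2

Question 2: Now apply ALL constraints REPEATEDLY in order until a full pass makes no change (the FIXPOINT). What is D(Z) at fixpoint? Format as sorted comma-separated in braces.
pass 0 (initial): D(Z)={3,4,5,6}
pass 1: U {4,5,6}->{4}; W {3,5,7}->{5}; Z {3,4,5,6}->{5,6}
pass 2: U {4}->{}; W {5}->{}; Z {5,6}->{}
pass 3: no change
Fixpoint after 3 passes: D(Z) = {}

Answer: {}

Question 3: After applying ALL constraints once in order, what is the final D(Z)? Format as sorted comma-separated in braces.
Constraint 1 (W < U) on D(W)={3,5,7} D(U)={4,5,6}: W {3,5,7}->{3,5}
Constraint 2 (U < Z) on D(U)={4,5,6} D(Z)={3,4,5,6}: U {4,5,6}->{4,5}; Z {3,4,5,6}->{5,6}
Constraint 3 (U < W) on D(U)={4,5} D(W)={3,5}: U {4,5}->{4}; W {3,5}->{5}
So after all 3 constraints: D(Z) = {5,6}

Answer: {5,6}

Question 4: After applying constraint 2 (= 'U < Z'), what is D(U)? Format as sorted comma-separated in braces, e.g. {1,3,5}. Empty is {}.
Answer: {4,5}

Derivation:
Constraint 1 (W < U) on D(W)={3,5,7} D(U)={4,5,6}: W {3,5,7}->{3,5}
Constraint 2 (U < Z) on D(U)={4,5,6} D(Z)={3,4,5,6}: U {4,5,6}->{4,5}; Z {3,4,5,6}->{5,6}
So after constraint 2: D(U) = {4,5}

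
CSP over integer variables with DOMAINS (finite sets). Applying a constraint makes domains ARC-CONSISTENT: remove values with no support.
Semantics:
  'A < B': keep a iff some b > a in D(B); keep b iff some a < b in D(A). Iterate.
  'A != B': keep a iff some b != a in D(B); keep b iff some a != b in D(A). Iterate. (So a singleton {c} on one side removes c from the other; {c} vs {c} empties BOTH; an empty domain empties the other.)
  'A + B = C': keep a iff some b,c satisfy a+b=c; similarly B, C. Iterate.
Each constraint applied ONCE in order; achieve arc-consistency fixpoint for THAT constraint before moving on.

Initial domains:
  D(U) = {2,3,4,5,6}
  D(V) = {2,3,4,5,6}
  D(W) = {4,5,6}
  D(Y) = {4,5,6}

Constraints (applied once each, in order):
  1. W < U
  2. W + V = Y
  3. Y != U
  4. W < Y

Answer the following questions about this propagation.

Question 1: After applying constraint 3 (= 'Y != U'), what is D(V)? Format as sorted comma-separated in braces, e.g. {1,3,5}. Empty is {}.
Constraint 1 (W < U) on D(W)={4,5,6} D(U)={2,3,4,5,6}: W {4,5,6}->{4,5}; U {2,3,4,5,6}->{5,6}
Constraint 2 (W + V = Y) on D(W)={4,5} D(V)={2,3,4,5,6} D(Y)={4,5,6}: W {4,5}->{4}; V {2,3,4,5,6}->{2}; Y {4,5,6}->{6}
Constraint 3 (Y != U) on D(Y)={6} D(U)={5,6}: U {5,6}->{5}
So after constraint 3: D(V) = {2}

Answer: {2}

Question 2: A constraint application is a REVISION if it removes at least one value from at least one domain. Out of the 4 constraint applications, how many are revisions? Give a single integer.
Answer: 3

Derivation:
Constraint 1 (W < U) on D(W)={4,5,6} D(U)={2,3,4,5,6}: W {4,5,6}->{4,5}; U {2,3,4,5,6}->{5,6} => REVISION
Constraint 2 (W + V = Y) on D(W)={4,5} D(V)={2,3,4,5,6} D(Y)={4,5,6}: W {4,5}->{4}; V {2,3,4,5,6}->{2}; Y {4,5,6}->{6} => REVISION
Constraint 3 (Y != U) on D(Y)={6} D(U)={5,6}: U {5,6}->{5} => REVISION
Constraint 4 (W < Y) on D(W)={4} D(Y)={6}: no change => not a revision
Total revisions = 3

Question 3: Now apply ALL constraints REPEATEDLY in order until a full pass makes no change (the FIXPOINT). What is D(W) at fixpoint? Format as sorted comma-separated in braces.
Answer: {4}

Derivation:
pass 0 (initial): D(W)={4,5,6}
pass 1: U {2,3,4,5,6}->{5}; V {2,3,4,5,6}->{2}; W {4,5,6}->{4}; Y {4,5,6}->{6}
pass 2: no change
Fixpoint after 2 passes: D(W) = {4}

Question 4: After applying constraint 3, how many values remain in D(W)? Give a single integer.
Constraint 1 (W < U) on D(W)={4,5,6} D(U)={2,3,4,5,6}: W {4,5,6}->{4,5}; U {2,3,4,5,6}->{5,6}
Constraint 2 (W + V = Y) on D(W)={4,5} D(V)={2,3,4,5,6} D(Y)={4,5,6}: W {4,5}->{4}; V {2,3,4,5,6}->{2}; Y {4,5,6}->{6}
Constraint 3 (Y != U) on D(Y)={6} D(U)={5,6}: U {5,6}->{5}
So after constraint 3: D(W)={4}, size = 1

Answer: 1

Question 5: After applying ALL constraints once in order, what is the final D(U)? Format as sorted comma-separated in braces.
Answer: {5}

Derivation:
Constraint 1 (W < U) on D(W)={4,5,6} D(U)={2,3,4,5,6}: W {4,5,6}->{4,5}; U {2,3,4,5,6}->{5,6}
Constraint 2 (W + V = Y) on D(W)={4,5} D(V)={2,3,4,5,6} D(Y)={4,5,6}: W {4,5}->{4}; V {2,3,4,5,6}->{2}; Y {4,5,6}->{6}
Constraint 3 (Y != U) on D(Y)={6} D(U)={5,6}: U {5,6}->{5}
Constraint 4 (W < Y) on D(W)={4} D(Y)={6}: no change
So after all 4 constraints: D(U) = {5}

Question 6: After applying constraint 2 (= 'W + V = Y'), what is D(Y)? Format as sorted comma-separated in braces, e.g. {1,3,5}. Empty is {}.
Constraint 1 (W < U) on D(W)={4,5,6} D(U)={2,3,4,5,6}: W {4,5,6}->{4,5}; U {2,3,4,5,6}->{5,6}
Constraint 2 (W + V = Y) on D(W)={4,5} D(V)={2,3,4,5,6} D(Y)={4,5,6}: W {4,5}->{4}; V {2,3,4,5,6}->{2}; Y {4,5,6}->{6}
So after constraint 2: D(Y) = {6}

Answer: {6}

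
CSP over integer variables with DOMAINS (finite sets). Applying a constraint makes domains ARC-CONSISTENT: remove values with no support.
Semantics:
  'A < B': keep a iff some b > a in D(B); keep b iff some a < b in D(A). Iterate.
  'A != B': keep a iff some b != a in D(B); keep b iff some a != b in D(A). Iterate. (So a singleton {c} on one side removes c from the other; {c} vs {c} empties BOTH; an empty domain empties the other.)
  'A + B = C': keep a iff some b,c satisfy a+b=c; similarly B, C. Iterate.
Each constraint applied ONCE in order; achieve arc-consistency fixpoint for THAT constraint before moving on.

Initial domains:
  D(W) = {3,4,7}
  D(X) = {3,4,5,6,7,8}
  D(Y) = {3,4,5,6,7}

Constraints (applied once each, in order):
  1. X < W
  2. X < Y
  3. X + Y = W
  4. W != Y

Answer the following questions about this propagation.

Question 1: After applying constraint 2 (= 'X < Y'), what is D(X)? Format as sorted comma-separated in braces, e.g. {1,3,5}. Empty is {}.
Answer: {3,4,5,6}

Derivation:
Constraint 1 (X < W) on D(X)={3,4,5,6,7,8} D(W)={3,4,7}: X {3,4,5,6,7,8}->{3,4,5,6}; W {3,4,7}->{4,7}
Constraint 2 (X < Y) on D(X)={3,4,5,6} D(Y)={3,4,5,6,7}: Y {3,4,5,6,7}->{4,5,6,7}
So after constraint 2: D(X) = {3,4,5,6}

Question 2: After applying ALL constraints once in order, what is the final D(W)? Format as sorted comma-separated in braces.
Answer: {7}

Derivation:
Constraint 1 (X < W) on D(X)={3,4,5,6,7,8} D(W)={3,4,7}: X {3,4,5,6,7,8}->{3,4,5,6}; W {3,4,7}->{4,7}
Constraint 2 (X < Y) on D(X)={3,4,5,6} D(Y)={3,4,5,6,7}: Y {3,4,5,6,7}->{4,5,6,7}
Constraint 3 (X + Y = W) on D(X)={3,4,5,6} D(Y)={4,5,6,7} D(W)={4,7}: X {3,4,5,6}->{3}; Y {4,5,6,7}->{4}; W {4,7}->{7}
Constraint 4 (W != Y) on D(W)={7} D(Y)={4}: no change
So after all 4 constraints: D(W) = {7}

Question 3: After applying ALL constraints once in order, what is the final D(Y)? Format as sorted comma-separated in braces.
Constraint 1 (X < W) on D(X)={3,4,5,6,7,8} D(W)={3,4,7}: X {3,4,5,6,7,8}->{3,4,5,6}; W {3,4,7}->{4,7}
Constraint 2 (X < Y) on D(X)={3,4,5,6} D(Y)={3,4,5,6,7}: Y {3,4,5,6,7}->{4,5,6,7}
Constraint 3 (X + Y = W) on D(X)={3,4,5,6} D(Y)={4,5,6,7} D(W)={4,7}: X {3,4,5,6}->{3}; Y {4,5,6,7}->{4}; W {4,7}->{7}
Constraint 4 (W != Y) on D(W)={7} D(Y)={4}: no change
So after all 4 constraints: D(Y) = {4}

Answer: {4}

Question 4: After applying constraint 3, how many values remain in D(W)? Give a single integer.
Answer: 1

Derivation:
Constraint 1 (X < W) on D(X)={3,4,5,6,7,8} D(W)={3,4,7}: X {3,4,5,6,7,8}->{3,4,5,6}; W {3,4,7}->{4,7}
Constraint 2 (X < Y) on D(X)={3,4,5,6} D(Y)={3,4,5,6,7}: Y {3,4,5,6,7}->{4,5,6,7}
Constraint 3 (X + Y = W) on D(X)={3,4,5,6} D(Y)={4,5,6,7} D(W)={4,7}: X {3,4,5,6}->{3}; Y {4,5,6,7}->{4}; W {4,7}->{7}
So after constraint 3: D(W)={7}, size = 1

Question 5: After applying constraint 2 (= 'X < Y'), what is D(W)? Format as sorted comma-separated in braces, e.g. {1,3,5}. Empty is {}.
Answer: {4,7}

Derivation:
Constraint 1 (X < W) on D(X)={3,4,5,6,7,8} D(W)={3,4,7}: X {3,4,5,6,7,8}->{3,4,5,6}; W {3,4,7}->{4,7}
Constraint 2 (X < Y) on D(X)={3,4,5,6} D(Y)={3,4,5,6,7}: Y {3,4,5,6,7}->{4,5,6,7}
So after constraint 2: D(W) = {4,7}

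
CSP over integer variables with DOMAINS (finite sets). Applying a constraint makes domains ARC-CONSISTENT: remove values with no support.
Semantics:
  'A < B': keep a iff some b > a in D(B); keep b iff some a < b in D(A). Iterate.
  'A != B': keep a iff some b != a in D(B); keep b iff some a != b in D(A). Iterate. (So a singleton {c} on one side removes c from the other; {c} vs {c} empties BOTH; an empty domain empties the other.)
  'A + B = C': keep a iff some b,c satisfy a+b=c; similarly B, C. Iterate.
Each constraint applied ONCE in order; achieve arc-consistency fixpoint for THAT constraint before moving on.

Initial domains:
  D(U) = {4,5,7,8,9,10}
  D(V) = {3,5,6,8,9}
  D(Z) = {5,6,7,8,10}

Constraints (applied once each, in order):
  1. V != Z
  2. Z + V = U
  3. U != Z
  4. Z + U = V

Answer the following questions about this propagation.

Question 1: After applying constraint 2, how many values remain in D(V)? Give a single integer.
Answer: 2

Derivation:
Constraint 1 (V != Z) on D(V)={3,5,6,8,9} D(Z)={5,6,7,8,10}: no change
Constraint 2 (Z + V = U) on D(Z)={5,6,7,8,10} D(V)={3,5,6,8,9} D(U)={4,5,7,8,9,10}: Z {5,6,7,8,10}->{5,6,7}; V {3,5,6,8,9}->{3,5}; U {4,5,7,8,9,10}->{8,9,10}
So after constraint 2: D(V)={3,5}, size = 2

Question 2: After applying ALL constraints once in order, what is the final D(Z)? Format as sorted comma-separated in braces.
Answer: {}

Derivation:
Constraint 1 (V != Z) on D(V)={3,5,6,8,9} D(Z)={5,6,7,8,10}: no change
Constraint 2 (Z + V = U) on D(Z)={5,6,7,8,10} D(V)={3,5,6,8,9} D(U)={4,5,7,8,9,10}: Z {5,6,7,8,10}->{5,6,7}; V {3,5,6,8,9}->{3,5}; U {4,5,7,8,9,10}->{8,9,10}
Constraint 3 (U != Z) on D(U)={8,9,10} D(Z)={5,6,7}: no change
Constraint 4 (Z + U = V) on D(Z)={5,6,7} D(U)={8,9,10} D(V)={3,5}: Z {5,6,7}->{}; U {8,9,10}->{}; V {3,5}->{}
So after all 4 constraints: D(Z) = {}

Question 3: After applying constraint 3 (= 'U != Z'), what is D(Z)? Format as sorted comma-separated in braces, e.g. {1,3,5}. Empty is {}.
Answer: {5,6,7}

Derivation:
Constraint 1 (V != Z) on D(V)={3,5,6,8,9} D(Z)={5,6,7,8,10}: no change
Constraint 2 (Z + V = U) on D(Z)={5,6,7,8,10} D(V)={3,5,6,8,9} D(U)={4,5,7,8,9,10}: Z {5,6,7,8,10}->{5,6,7}; V {3,5,6,8,9}->{3,5}; U {4,5,7,8,9,10}->{8,9,10}
Constraint 3 (U != Z) on D(U)={8,9,10} D(Z)={5,6,7}: no change
So after constraint 3: D(Z) = {5,6,7}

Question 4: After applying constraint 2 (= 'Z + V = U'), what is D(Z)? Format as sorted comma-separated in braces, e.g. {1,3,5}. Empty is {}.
Answer: {5,6,7}

Derivation:
Constraint 1 (V != Z) on D(V)={3,5,6,8,9} D(Z)={5,6,7,8,10}: no change
Constraint 2 (Z + V = U) on D(Z)={5,6,7,8,10} D(V)={3,5,6,8,9} D(U)={4,5,7,8,9,10}: Z {5,6,7,8,10}->{5,6,7}; V {3,5,6,8,9}->{3,5}; U {4,5,7,8,9,10}->{8,9,10}
So after constraint 2: D(Z) = {5,6,7}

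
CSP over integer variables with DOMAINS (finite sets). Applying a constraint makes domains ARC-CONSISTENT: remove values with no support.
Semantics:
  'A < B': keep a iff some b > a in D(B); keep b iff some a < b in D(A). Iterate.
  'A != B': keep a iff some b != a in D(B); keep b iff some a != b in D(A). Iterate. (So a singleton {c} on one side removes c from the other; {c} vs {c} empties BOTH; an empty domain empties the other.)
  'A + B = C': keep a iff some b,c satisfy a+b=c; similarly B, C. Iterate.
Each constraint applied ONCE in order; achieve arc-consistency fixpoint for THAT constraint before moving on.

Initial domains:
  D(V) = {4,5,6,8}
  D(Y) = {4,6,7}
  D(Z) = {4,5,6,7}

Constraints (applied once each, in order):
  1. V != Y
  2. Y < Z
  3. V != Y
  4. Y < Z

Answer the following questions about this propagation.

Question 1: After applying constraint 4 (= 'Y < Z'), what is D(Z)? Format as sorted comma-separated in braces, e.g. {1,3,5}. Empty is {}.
Constraint 1 (V != Y) on D(V)={4,5,6,8} D(Y)={4,6,7}: no change
Constraint 2 (Y < Z) on D(Y)={4,6,7} D(Z)={4,5,6,7}: Y {4,6,7}->{4,6}; Z {4,5,6,7}->{5,6,7}
Constraint 3 (V != Y) on D(V)={4,5,6,8} D(Y)={4,6}: no change
Constraint 4 (Y < Z) on D(Y)={4,6} D(Z)={5,6,7}: no change
So after constraint 4: D(Z) = {5,6,7}

Answer: {5,6,7}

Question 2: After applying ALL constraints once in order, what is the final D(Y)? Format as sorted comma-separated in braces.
Answer: {4,6}

Derivation:
Constraint 1 (V != Y) on D(V)={4,5,6,8} D(Y)={4,6,7}: no change
Constraint 2 (Y < Z) on D(Y)={4,6,7} D(Z)={4,5,6,7}: Y {4,6,7}->{4,6}; Z {4,5,6,7}->{5,6,7}
Constraint 3 (V != Y) on D(V)={4,5,6,8} D(Y)={4,6}: no change
Constraint 4 (Y < Z) on D(Y)={4,6} D(Z)={5,6,7}: no change
So after all 4 constraints: D(Y) = {4,6}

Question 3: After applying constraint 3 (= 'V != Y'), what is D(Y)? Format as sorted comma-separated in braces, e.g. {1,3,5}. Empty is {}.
Constraint 1 (V != Y) on D(V)={4,5,6,8} D(Y)={4,6,7}: no change
Constraint 2 (Y < Z) on D(Y)={4,6,7} D(Z)={4,5,6,7}: Y {4,6,7}->{4,6}; Z {4,5,6,7}->{5,6,7}
Constraint 3 (V != Y) on D(V)={4,5,6,8} D(Y)={4,6}: no change
So after constraint 3: D(Y) = {4,6}

Answer: {4,6}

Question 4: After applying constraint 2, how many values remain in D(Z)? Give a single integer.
Answer: 3

Derivation:
Constraint 1 (V != Y) on D(V)={4,5,6,8} D(Y)={4,6,7}: no change
Constraint 2 (Y < Z) on D(Y)={4,6,7} D(Z)={4,5,6,7}: Y {4,6,7}->{4,6}; Z {4,5,6,7}->{5,6,7}
So after constraint 2: D(Z)={5,6,7}, size = 3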